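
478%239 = 0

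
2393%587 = 45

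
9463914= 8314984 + 1148930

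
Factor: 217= 7^1 * 31^1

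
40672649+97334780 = 138007429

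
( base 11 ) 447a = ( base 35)4sf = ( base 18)1039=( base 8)13407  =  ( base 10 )5895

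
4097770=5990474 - 1892704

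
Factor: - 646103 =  - 646103^1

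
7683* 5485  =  42141255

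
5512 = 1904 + 3608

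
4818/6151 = 4818/6151 = 0.78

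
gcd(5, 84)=1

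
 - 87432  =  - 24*3643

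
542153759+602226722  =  1144380481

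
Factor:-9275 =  - 5^2*7^1*53^1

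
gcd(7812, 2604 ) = 2604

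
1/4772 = 1/4772 = 0.00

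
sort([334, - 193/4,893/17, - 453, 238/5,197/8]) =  [ - 453,-193/4, 197/8,238/5,893/17,334]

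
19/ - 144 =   -  19/144 = -0.13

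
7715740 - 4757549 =2958191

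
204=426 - 222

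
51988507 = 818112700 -766124193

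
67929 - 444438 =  - 376509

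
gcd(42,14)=14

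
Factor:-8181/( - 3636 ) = 9/4 = 2^(-2)*3^2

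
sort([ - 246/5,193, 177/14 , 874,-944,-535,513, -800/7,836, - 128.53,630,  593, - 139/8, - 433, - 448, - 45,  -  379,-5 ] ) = [-944,  -  535, - 448 , - 433,-379, -128.53,  -  800/7, - 246/5,-45 , - 139/8,-5, 177/14, 193,513,593,630,836,874]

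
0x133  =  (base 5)2212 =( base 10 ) 307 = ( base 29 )ah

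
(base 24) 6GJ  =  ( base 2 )111100010011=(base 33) 3hv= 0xF13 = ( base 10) 3859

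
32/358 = 16/179 = 0.09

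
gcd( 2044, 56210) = 1022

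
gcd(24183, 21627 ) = 9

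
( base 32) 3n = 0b1110111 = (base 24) 4n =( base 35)3e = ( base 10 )119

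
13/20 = 13/20 = 0.65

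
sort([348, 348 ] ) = [348,348 ]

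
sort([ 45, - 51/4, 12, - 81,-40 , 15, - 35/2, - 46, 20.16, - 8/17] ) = [ - 81, - 46, - 40, - 35/2,-51/4, - 8/17, 12,15, 20.16, 45] 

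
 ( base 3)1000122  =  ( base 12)522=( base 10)746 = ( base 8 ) 1352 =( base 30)oq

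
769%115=79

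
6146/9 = 6146/9 = 682.89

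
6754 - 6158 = 596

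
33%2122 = 33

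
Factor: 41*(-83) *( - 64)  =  2^6*41^1*83^1 = 217792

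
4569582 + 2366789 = 6936371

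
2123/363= 5 +28/33 = 5.85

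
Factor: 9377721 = 3^3*23^1*15101^1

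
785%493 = 292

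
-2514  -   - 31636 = 29122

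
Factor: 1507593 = 3^1*19^1*26449^1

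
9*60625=545625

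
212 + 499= 711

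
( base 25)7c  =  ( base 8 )273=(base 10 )187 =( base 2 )10111011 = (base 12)137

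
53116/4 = 13279 = 13279.00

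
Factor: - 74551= - 74551^1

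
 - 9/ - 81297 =1/9033  =  0.00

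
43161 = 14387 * 3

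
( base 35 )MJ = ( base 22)1dj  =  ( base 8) 1425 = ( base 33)nu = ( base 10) 789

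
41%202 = 41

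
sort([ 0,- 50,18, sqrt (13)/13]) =[-50, 0 , sqrt( 13)/13, 18]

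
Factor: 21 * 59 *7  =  3^1*7^2*59^1 = 8673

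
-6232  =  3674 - 9906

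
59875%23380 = 13115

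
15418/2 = 7709  =  7709.00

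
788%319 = 150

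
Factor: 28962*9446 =2^2*3^2*1609^1*4723^1=273575052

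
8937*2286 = 20429982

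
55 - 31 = 24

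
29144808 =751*38808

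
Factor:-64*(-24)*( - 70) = -2^10 * 3^1*5^1* 7^1 = - 107520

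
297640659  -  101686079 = 195954580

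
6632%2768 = 1096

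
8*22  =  176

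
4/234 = 2/117 = 0.02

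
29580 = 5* 5916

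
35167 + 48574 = 83741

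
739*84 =62076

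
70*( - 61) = -4270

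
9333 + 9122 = 18455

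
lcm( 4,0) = 0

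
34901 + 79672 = 114573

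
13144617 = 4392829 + 8751788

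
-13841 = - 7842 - 5999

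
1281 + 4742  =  6023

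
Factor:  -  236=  - 2^2*59^1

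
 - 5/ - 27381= 5/27381 = 0.00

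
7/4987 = 7/4987 = 0.00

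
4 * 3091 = 12364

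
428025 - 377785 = 50240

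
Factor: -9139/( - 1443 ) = 3^( - 1) * 19^1 = 19/3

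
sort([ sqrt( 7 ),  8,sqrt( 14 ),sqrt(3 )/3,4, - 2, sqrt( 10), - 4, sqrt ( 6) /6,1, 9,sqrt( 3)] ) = [ - 4, - 2,sqrt(6 )/6,  sqrt (3) /3,1 , sqrt(3 ),sqrt( 7 ), sqrt ( 10 ),sqrt( 14), 4, 8,9 ]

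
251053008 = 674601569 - 423548561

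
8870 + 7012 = 15882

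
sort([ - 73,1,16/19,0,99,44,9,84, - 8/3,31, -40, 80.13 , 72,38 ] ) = [-73,-40,-8/3, 0,  16/19,1,9, 31,38,44,72,  80.13,84,99] 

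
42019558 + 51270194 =93289752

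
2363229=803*2943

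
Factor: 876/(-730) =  - 6/5 = - 2^1*3^1*5^(-1 )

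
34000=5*6800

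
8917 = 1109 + 7808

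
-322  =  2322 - 2644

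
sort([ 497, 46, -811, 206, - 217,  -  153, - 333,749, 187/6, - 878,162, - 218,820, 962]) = [ - 878, - 811,  -  333,  -  218, - 217, - 153, 187/6, 46  ,  162,206, 497,  749,820, 962 ] 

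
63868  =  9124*7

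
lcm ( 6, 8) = 24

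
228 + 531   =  759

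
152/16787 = 152/16787 =0.01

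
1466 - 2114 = -648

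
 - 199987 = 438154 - 638141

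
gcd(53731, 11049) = 1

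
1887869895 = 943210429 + 944659466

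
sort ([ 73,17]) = [17,73]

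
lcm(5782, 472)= 23128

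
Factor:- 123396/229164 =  - 7^1 *13^(-1) = - 7/13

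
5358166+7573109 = 12931275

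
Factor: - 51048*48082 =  - 2^4*3^2*29^1*709^1*829^1 = -2454489936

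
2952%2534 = 418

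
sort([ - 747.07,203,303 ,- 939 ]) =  [-939, - 747.07,  203 , 303]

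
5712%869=498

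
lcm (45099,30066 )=90198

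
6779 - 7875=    - 1096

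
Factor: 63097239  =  3^1*97^1*216829^1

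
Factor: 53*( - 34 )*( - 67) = 120734 = 2^1*17^1 * 53^1* 67^1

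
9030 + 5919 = 14949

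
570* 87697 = 49987290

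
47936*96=4601856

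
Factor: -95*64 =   -  2^6 * 5^1*19^1= -6080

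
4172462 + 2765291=6937753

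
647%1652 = 647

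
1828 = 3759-1931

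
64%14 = 8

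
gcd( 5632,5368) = 88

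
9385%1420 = 865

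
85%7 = 1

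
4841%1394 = 659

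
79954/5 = 79954/5 = 15990.80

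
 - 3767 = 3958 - 7725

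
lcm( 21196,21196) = 21196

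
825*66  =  54450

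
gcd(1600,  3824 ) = 16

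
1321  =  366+955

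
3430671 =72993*47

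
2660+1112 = 3772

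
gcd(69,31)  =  1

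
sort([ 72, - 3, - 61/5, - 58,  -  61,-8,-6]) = [ - 61, - 58,-61/5, - 8, - 6,-3 , 72 ]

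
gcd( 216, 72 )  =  72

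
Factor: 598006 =2^1* 19^1*15737^1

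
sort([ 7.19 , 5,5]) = [5, 5,7.19]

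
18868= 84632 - 65764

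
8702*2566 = 22329332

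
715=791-76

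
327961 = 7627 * 43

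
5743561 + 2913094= 8656655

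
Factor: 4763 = 11^1*433^1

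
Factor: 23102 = 2^1*11551^1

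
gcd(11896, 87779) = 1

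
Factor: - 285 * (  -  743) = 211755=3^1 *5^1*19^1 * 743^1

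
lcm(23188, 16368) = 278256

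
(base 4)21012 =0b1001000110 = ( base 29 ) k2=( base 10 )582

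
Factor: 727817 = 727817^1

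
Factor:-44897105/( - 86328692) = 2^( - 2)*5^1*11^1*43^ ( - 1 )*349^1 *2339^1*501911^( -1)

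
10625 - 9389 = 1236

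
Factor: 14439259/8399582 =2^( - 1)*19^1*759961^1*4199791^( - 1)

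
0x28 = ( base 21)1J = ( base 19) 22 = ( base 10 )40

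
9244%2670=1234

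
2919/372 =973/124 = 7.85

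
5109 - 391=4718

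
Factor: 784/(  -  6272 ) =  -2^(-3 ) = -  1/8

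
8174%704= 430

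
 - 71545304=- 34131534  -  37413770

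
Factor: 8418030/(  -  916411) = - 2^1*3^1*5^1*277^1*1013^1*916411^(-1 )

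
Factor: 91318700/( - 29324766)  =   - 45659350/14662383= -  2^1*3^( - 1 )  *5^2*11^2*269^( - 1)*7547^1*18169^ ( - 1 ) 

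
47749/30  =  1591+19/30=1591.63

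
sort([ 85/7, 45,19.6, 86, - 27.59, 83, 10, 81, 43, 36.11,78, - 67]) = [-67, - 27.59, 10,85/7,19.6 , 36.11, 43,45, 78, 81,83, 86 ]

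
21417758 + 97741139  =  119158897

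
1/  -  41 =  - 1 + 40/41 = -0.02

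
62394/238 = 31197/119 = 262.16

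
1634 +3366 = 5000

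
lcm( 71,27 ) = 1917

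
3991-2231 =1760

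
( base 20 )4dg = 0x754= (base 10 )1876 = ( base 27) 2FD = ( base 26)2k4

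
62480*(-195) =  - 12183600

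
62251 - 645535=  - 583284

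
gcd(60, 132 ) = 12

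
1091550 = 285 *3830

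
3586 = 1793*2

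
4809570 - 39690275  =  -34880705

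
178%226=178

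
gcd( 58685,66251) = 97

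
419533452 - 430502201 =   -  10968749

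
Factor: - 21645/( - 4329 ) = 5 =5^1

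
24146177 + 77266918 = 101413095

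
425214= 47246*9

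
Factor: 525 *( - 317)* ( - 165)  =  3^2*5^3*7^1*11^1* 317^1 = 27460125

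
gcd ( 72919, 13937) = 77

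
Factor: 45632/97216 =23/49 = 7^(-2)*23^1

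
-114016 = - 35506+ - 78510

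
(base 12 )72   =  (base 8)126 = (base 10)86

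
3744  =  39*96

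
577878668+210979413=788858081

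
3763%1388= 987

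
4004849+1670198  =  5675047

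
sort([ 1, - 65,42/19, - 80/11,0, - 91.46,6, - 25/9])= [ - 91.46,-65,  -  80/11, - 25/9, 0, 1,42/19, 6]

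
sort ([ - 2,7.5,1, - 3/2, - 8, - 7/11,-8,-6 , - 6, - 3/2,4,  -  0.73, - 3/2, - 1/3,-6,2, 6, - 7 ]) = [ - 8, - 8, - 7,-6,-6, - 6, - 2,- 3/2,-3/2 ,-3/2 , - 0.73, - 7/11,  -  1/3, 1,2, 4,6,  7.5 ]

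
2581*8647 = 22317907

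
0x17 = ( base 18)15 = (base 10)23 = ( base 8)27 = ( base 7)32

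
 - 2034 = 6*( - 339)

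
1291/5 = 258 + 1/5 = 258.20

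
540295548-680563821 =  - 140268273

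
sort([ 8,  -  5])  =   [-5, 8] 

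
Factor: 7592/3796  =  2^1 = 2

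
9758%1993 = 1786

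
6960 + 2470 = 9430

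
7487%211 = 102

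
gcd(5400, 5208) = 24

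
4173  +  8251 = 12424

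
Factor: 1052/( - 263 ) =-2^2 = -4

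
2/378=1/189 = 0.01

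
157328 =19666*8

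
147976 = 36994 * 4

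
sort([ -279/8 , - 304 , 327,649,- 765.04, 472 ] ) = [ - 765.04,- 304, - 279/8, 327, 472 , 649]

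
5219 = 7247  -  2028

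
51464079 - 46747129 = 4716950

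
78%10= 8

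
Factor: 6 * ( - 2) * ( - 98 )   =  2^3 * 3^1 * 7^2  =  1176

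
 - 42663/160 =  - 42663/160 = - 266.64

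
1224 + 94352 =95576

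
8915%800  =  115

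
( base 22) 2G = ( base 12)50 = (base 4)330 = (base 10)60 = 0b111100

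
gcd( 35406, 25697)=7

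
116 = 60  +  56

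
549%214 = 121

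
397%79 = 2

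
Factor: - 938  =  - 2^1*7^1*67^1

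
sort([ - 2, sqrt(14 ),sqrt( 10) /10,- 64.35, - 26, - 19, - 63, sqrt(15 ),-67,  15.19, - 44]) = [  -  67,-64.35,-63, - 44, - 26,-19, - 2, sqrt (10) /10, sqrt( 14), sqrt( 15 ),15.19]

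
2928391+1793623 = 4722014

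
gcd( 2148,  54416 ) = 716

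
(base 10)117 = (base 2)1110101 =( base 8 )165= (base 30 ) 3r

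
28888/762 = 37+347/381  =  37.91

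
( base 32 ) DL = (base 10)437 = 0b110110101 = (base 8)665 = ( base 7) 1163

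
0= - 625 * 0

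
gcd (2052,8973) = 9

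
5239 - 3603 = 1636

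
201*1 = 201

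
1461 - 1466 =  - 5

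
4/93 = 4/93 = 0.04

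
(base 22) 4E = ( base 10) 102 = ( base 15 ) 6C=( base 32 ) 36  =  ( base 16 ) 66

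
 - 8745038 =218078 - 8963116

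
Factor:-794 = -2^1*397^1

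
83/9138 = 83/9138 =0.01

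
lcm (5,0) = 0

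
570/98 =285/49 =5.82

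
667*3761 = 2508587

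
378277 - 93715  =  284562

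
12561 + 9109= 21670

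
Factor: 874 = 2^1 * 19^1*23^1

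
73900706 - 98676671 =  -24775965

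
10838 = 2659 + 8179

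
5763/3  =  1921 = 1921.00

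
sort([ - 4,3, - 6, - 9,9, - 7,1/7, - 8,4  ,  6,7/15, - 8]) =[ - 9, - 8, - 8, - 7, - 6, - 4,1/7, 7/15,3,4,6 , 9]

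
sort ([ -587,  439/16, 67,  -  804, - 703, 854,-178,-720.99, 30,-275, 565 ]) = [ - 804  , - 720.99, - 703, - 587, - 275, - 178,439/16,30, 67 , 565, 854]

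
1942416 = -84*( - 23124)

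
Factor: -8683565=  - 5^1* 11^2*31^1*463^1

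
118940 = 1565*76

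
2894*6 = 17364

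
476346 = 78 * 6107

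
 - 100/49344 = - 25/12336 = - 0.00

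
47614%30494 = 17120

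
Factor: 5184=2^6*3^4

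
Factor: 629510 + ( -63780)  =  2^1*5^1*11^1*37^1 *139^1=565730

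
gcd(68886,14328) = 18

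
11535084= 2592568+8942516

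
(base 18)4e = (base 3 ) 10012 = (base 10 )86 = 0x56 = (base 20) 46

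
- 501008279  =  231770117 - 732778396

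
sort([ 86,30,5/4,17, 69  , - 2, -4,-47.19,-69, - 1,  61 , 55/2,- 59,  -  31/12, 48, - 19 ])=[-69, - 59 , - 47.19, - 19,-4,-31/12, - 2,  -  1,5/4,17, 55/2, 30,48,61 , 69,86]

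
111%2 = 1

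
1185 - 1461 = -276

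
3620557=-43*( - 84199) 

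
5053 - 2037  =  3016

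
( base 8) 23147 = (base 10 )9831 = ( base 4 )2121213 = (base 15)2DA6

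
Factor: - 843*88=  - 2^3*3^1  *11^1*281^1 = - 74184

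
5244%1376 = 1116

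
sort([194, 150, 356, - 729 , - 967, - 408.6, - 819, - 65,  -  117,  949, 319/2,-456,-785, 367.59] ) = [ - 967, - 819, - 785, -729,-456, - 408.6, - 117, - 65, 150, 319/2,194, 356,367.59, 949 ] 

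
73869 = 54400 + 19469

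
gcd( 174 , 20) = 2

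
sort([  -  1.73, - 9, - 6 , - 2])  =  [  -  9,  -  6, - 2, - 1.73]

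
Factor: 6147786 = 2^1* 3^1*41^1 * 67^1*373^1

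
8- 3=5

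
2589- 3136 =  - 547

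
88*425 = 37400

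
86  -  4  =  82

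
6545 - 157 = 6388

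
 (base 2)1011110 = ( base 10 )94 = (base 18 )54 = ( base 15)64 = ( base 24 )3M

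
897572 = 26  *34522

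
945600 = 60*15760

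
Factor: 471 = 3^1*157^1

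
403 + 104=507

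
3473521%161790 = 75931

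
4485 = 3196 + 1289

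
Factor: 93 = 3^1*31^1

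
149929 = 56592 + 93337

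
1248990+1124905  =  2373895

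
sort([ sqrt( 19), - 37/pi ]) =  [ - 37/pi,sqrt(19)]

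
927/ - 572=-927/572 =- 1.62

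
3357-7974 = -4617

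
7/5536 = 7/5536 = 0.00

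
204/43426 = 102/21713 = 0.00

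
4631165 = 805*5753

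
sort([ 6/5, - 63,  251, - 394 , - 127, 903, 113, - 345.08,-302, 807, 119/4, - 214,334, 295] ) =[  -  394,-345.08,-302,-214,-127, - 63, 6/5, 119/4, 113, 251,295,334 , 807,903 ] 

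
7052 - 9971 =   -  2919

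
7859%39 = 20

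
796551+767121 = 1563672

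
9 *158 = 1422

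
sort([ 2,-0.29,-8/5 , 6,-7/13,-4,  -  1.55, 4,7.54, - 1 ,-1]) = [-4 ,  -  8/5, - 1.55, - 1, - 1,-7/13, - 0.29, 2,4,6,7.54]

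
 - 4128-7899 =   -  12027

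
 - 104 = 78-182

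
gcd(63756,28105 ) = 77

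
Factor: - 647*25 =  -5^2*647^1 = -  16175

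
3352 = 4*838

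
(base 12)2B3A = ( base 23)9E3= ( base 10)5086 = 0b1001111011110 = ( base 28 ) 6DI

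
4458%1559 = 1340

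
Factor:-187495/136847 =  - 385/281 = - 5^1*7^1*11^1*281^(-1)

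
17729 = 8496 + 9233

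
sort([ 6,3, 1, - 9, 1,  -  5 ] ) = [ - 9, - 5, 1, 1, 3, 6]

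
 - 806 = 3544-4350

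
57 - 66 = -9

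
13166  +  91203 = 104369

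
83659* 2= 167318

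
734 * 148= 108632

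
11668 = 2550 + 9118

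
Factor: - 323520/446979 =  - 107840/148993  =  - 2^6*5^1*13^( - 1)*73^( - 1) * 157^( - 1 )*337^1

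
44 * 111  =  4884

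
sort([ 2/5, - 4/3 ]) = [ - 4/3, 2/5]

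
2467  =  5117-2650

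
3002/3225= 3002/3225 = 0.93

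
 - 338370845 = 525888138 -864258983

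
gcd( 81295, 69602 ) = 1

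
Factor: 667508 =2^2*19^1*8783^1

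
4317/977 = 4317/977 = 4.42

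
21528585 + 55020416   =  76549001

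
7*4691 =32837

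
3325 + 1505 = 4830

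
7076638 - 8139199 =-1062561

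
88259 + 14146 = 102405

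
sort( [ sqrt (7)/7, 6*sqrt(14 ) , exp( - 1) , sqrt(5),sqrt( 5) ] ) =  [ exp( - 1),sqrt(7)/7, sqrt( 5 ), sqrt(5),  6*sqrt(14 )]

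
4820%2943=1877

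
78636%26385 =25866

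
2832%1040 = 752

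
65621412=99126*662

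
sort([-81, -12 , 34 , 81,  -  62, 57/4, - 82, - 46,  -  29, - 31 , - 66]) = [-82,-81, - 66, - 62,- 46, - 31, - 29, - 12,57/4,34, 81 ]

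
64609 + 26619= 91228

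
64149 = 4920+59229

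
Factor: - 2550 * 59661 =  -  2^1 *3^3 * 5^2 * 7^1 *17^1*947^1 = - 152135550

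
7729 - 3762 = 3967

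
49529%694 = 255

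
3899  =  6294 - 2395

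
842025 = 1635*515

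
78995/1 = 78995 =78995.00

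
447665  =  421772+25893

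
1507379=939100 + 568279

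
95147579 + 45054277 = 140201856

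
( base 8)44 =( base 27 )19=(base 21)1F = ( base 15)26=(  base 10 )36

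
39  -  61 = -22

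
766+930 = 1696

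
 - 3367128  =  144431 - 3511559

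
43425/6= 7237+1/2 =7237.50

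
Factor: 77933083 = 17^1 * 4584299^1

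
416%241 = 175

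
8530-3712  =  4818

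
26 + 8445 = 8471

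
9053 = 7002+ 2051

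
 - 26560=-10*2656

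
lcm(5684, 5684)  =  5684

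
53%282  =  53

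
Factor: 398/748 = 199/374 = 2^( - 1)*11^(-1)*17^(-1)*199^1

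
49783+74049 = 123832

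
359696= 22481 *16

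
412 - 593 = - 181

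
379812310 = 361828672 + 17983638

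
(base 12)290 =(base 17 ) 165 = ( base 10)396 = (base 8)614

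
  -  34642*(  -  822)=28475724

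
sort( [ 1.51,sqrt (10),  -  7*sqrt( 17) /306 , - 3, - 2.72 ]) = [ - 3, - 2.72, -7*sqrt( 17)/306, 1.51, sqrt(10) ]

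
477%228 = 21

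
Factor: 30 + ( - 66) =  - 36 = - 2^2*3^2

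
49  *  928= 45472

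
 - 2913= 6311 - 9224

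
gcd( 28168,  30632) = 56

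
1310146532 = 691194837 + 618951695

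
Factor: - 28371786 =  - 2^1 * 3^1*4728631^1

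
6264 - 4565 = 1699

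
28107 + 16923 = 45030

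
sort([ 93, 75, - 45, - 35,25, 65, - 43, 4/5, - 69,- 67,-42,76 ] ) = [ - 69,-67, - 45 ,-43,-42, - 35, 4/5,25,65,75,76,93 ] 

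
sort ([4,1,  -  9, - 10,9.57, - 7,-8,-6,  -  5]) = [ - 10,-9,-8,- 7,-6, - 5,1,4,9.57]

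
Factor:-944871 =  - 3^1*314957^1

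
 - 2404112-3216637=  - 5620749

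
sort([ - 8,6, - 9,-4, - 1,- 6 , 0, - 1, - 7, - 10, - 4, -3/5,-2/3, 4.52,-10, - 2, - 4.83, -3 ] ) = [ - 10, - 10,-9,-8,  -  7, - 6,- 4.83,-4,- 4, - 3, - 2, - 1, - 1,-2/3,  -  3/5, 0, 4.52, 6]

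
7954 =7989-35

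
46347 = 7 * 6621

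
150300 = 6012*25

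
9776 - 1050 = 8726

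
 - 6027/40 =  - 151 + 13/40 =- 150.68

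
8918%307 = 15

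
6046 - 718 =5328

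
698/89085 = 698/89085 = 0.01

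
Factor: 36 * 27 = 2^2*3^5 = 972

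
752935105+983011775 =1735946880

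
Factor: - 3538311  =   - 3^1*7^1*168491^1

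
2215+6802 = 9017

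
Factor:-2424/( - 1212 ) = 2^1 = 2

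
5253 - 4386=867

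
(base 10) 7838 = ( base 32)7KU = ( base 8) 17236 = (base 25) CDD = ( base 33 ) 76h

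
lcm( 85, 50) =850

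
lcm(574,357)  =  29274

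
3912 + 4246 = 8158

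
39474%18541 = 2392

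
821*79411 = 65196431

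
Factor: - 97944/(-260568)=3^(-1)*47^ ( -1)*53^1 = 53/141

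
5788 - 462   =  5326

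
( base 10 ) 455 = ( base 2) 111000111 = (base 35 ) d0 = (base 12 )31B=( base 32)E7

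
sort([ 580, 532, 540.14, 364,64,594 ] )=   [ 64, 364,532, 540.14,580, 594 ] 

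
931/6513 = 931/6513 = 0.14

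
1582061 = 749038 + 833023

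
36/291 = 12/97 = 0.12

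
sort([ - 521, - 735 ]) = [-735, - 521] 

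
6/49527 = 2/16509 = 0.00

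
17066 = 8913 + 8153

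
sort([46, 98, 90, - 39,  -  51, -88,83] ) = [-88, - 51, - 39,  46,83, 90, 98]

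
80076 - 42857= 37219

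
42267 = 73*579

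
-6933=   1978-8911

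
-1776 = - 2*888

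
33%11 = 0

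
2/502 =1/251 = 0.00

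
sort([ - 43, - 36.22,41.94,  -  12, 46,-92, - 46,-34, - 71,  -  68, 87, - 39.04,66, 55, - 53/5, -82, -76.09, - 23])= [ - 92, - 82,-76.09, - 71,-68, - 46,  -  43,  -  39.04, - 36.22,- 34, - 23, - 12, - 53/5, 41.94,46,  55,  66,  87] 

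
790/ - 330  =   - 79/33 = - 2.39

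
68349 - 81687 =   -  13338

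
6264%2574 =1116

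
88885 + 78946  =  167831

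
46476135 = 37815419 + 8660716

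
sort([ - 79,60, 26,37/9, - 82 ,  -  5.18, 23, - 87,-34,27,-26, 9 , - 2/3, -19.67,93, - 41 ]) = [ - 87,  -  82, - 79, - 41, - 34, - 26,  -  19.67, - 5.18, -2/3,37/9, 9,  23,26,  27,60,93 ]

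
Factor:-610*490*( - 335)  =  2^2*5^3*7^2*61^1*  67^1=100131500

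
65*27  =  1755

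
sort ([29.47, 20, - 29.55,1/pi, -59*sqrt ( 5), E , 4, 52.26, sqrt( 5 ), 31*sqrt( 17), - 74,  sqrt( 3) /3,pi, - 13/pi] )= [- 59*sqrt( 5), - 74, -29.55, - 13/pi, 1/pi, sqrt( 3) /3, sqrt(5),E,pi, 4, 20,29.47, 52.26, 31 * sqrt(17)] 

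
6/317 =6/317 = 0.02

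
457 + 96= 553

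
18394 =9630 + 8764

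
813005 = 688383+124622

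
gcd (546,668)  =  2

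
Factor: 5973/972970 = 2^( - 1 )*3^1*5^( - 1)*11^1*149^(  -  1) * 181^1*653^(- 1 ) 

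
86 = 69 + 17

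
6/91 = 6/91 = 0.07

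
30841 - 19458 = 11383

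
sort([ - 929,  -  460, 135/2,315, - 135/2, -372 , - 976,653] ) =[  -  976 , - 929,- 460,  -  372, - 135/2 , 135/2,315,  653]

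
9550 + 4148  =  13698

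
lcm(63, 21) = 63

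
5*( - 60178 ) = -300890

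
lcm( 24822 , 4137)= 24822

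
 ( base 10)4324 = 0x10E4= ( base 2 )1000011100100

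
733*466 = 341578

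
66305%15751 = 3301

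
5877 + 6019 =11896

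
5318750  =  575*9250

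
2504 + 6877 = 9381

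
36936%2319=2151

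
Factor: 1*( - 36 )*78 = -2^3*3^3*13^1 = -  2808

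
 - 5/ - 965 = 1/193=0.01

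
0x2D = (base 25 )1k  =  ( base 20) 25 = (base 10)45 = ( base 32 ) 1d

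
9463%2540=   1843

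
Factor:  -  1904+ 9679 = 7775 = 5^2* 311^1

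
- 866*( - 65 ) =56290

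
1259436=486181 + 773255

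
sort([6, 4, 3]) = [3,4,6 ]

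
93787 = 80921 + 12866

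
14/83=14/83 = 0.17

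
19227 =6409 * 3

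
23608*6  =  141648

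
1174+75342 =76516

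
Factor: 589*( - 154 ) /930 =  - 1463/15 = - 3^( - 1)*5^( - 1)*  7^1*11^1*19^1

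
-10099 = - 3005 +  -7094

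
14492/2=7246 = 7246.00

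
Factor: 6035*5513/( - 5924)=- 33270955/5924 = - 2^(  -  2)* 5^1 * 17^1 * 37^1*71^1 * 149^1*1481^( - 1)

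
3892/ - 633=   -  7 + 539/633 =-6.15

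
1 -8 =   -  7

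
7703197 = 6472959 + 1230238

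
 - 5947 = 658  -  6605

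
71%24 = 23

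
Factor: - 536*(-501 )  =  2^3*3^1*67^1*167^1 = 268536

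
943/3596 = 943/3596=0.26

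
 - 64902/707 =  - 92 + 142/707 = - 91.80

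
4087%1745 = 597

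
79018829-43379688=35639141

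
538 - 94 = 444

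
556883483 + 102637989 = 659521472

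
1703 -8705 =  - 7002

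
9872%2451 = 68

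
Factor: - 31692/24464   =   - 2^(-2)*3^1*11^(-1)*19^1 = -57/44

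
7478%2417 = 227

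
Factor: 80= 2^4*5^1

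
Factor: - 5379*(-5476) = 2^2*3^1*11^1*37^2 * 163^1  =  29455404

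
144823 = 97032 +47791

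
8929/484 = 8929/484 = 18.45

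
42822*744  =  31859568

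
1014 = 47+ 967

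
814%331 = 152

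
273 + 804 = 1077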